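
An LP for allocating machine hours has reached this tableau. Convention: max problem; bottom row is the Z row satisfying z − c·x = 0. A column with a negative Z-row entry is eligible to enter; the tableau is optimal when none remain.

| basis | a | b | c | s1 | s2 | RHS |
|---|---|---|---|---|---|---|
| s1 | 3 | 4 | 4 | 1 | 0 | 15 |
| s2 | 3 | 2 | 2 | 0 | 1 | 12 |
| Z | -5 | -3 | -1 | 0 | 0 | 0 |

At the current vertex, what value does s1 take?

15

s1 is basic (row 1); its value is the RHS of that row, 15.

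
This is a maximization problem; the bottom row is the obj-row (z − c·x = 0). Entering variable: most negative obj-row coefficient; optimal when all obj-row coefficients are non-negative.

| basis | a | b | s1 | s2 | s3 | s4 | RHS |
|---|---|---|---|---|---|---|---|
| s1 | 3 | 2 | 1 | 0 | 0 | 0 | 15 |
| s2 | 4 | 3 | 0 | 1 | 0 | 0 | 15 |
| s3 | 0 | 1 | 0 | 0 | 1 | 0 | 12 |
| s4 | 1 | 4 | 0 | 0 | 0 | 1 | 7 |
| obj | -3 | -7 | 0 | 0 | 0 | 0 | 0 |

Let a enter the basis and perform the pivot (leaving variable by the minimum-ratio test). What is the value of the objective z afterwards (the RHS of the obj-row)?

45/4

Ratio test on column a — row 1: 15/3 = 5; row 2: 15/4 = 15/4; row 3: entry 0 ≤ 0; row 4: 7/1 = 7. Minimum is 15/4 at row 2 (s2 leaves); pivot element 4.
Pivot on row 2; the obj-row RHS becomes 0 − (-3)·(15/4) = 45/4.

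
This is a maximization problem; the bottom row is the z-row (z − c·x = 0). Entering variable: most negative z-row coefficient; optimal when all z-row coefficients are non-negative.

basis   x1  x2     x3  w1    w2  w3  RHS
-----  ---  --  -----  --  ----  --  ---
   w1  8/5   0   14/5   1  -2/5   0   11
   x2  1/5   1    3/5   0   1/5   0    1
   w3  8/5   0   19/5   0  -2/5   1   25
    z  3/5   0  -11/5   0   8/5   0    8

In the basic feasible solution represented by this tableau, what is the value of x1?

0

x1 is not in the basis, so in the current basic feasible solution x1 = 0.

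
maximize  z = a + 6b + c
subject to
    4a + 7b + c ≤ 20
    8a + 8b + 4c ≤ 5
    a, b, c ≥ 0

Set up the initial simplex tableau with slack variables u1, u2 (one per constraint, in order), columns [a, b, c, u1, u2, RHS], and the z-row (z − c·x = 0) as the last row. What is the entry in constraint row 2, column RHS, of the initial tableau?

5

The RHS of constraint 2 is b_2 = 5.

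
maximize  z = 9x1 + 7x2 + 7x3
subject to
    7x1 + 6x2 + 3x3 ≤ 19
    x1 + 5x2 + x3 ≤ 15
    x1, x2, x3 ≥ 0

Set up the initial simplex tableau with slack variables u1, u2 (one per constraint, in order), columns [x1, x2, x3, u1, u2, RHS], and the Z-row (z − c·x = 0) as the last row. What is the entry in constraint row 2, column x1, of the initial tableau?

Constraint 2 has coefficient 1 on x1.

1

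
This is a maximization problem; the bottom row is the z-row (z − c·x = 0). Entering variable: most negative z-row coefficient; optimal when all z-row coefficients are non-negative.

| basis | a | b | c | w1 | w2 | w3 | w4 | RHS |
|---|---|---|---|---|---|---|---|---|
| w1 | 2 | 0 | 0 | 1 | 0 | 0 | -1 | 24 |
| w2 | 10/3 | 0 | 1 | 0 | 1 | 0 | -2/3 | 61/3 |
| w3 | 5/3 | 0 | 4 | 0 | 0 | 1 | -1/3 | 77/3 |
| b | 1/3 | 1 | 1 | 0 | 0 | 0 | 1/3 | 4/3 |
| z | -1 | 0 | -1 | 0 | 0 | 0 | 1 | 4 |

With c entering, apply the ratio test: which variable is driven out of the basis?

Column c entries and ratios — w1: 0 ≤ 0, skip; w2: (61/3)/1 = 61/3; w3: (77/3)/4 = 77/12; b: (4/3)/1 = 4/3.
Smallest ratio is 4/3 in the row of b, so b leaves.

b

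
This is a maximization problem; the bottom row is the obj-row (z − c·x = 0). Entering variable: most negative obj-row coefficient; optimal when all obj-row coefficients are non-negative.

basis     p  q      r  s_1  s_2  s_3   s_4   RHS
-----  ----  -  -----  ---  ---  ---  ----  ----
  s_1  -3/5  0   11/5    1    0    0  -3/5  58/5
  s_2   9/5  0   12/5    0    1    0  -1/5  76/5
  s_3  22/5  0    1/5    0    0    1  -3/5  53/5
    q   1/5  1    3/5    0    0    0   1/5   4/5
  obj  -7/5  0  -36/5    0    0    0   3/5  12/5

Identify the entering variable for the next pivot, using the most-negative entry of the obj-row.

Negative obj-row entries: p: -7/5, r: -36/5.
The most negative is -36/5 in column r, so r enters.

r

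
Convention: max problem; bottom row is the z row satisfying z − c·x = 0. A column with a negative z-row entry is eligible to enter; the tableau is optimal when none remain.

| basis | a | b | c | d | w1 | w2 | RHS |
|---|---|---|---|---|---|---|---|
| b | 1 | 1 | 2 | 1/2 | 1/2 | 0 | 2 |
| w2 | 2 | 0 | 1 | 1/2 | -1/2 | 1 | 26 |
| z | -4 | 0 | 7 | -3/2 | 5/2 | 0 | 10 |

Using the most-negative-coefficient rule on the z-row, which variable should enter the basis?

a

Negative z-row entries: a: -4, d: -3/2.
The most negative is -4 in column a, so a enters.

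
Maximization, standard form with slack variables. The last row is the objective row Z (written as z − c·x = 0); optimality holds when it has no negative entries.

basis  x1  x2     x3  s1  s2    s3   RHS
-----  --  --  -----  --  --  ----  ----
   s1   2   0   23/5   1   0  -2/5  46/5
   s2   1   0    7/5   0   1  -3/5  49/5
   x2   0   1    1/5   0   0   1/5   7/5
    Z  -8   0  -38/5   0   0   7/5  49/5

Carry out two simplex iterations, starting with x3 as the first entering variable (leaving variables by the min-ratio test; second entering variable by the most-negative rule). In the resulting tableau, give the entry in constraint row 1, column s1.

Ratio test on column x3 — row 1: (46/5)/(23/5) = 2; row 2: (49/5)/(7/5) = 7; row 3: (7/5)/(1/5) = 7. Minimum is 2 at row 1 (s1 leaves); pivot element 23/5.
Divide row 1 by 23/5; eliminate column x3 from the other rows.
Second iteration: most negative Z-row entry is -108/23 in column x1, so x1 enters.
Ratio test on column x1 — row 1: 2/(10/23) = 23/5; row 2: 7/(9/23) = 161/9; row 3: entry -2/23 ≤ 0. Minimum is 23/5 at row 1 (x3 leaves); pivot element 10/23.
Divide row 1 by 10/23; eliminate column x1 from the other rows.
After both pivots, the entry at constraint row 1, column s1 is 1/2.

1/2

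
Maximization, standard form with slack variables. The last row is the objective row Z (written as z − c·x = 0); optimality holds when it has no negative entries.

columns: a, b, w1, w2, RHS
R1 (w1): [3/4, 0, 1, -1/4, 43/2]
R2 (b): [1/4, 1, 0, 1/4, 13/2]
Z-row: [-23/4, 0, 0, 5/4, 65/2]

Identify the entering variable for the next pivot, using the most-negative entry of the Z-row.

Negative Z-row entries: a: -23/4.
The most negative is -23/4 in column a, so a enters.

a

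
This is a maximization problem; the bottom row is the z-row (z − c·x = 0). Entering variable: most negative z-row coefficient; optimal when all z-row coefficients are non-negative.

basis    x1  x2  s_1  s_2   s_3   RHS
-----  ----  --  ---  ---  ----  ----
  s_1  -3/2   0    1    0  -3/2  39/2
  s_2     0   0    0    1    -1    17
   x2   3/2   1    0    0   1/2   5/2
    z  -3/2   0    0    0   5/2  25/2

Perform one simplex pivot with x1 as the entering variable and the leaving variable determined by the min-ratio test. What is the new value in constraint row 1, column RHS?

22

Ratio test on column x1 — row 1: entry -3/2 ≤ 0; row 2: entry 0 ≤ 0; row 3: (5/2)/(3/2) = 5/3. Minimum is 5/3 at row 3 (x2 leaves); pivot element 3/2.
Divide row 3 by 3/2; eliminate column x1 from the other rows.
Row 1 update in column RHS: 39/2 − (-3/2)·(5/3) = 22.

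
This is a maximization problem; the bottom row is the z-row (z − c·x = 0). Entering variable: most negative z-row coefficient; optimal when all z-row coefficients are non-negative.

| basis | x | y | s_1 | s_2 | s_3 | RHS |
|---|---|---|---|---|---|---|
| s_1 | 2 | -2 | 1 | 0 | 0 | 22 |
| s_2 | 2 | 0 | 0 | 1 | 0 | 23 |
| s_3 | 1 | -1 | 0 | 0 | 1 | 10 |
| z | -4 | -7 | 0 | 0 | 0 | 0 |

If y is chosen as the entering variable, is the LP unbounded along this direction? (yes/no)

yes

Every constraint-row entry in column y is ≤ 0, so increasing y is unbounded.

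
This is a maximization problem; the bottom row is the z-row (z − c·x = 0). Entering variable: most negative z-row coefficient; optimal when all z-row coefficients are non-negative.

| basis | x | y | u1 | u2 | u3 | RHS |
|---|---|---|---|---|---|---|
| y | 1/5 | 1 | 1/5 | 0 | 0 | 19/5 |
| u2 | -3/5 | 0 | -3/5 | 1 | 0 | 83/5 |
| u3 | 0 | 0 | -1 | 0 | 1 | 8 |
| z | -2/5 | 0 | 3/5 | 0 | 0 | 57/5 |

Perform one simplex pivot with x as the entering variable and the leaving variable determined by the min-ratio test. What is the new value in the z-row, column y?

2

Ratio test on column x — row 1: (19/5)/(1/5) = 19; row 2: entry -3/5 ≤ 0; row 3: entry 0 ≤ 0. Minimum is 19 at row 1 (y leaves); pivot element 1/5.
Divide row 1 by 1/5; eliminate column x from the other rows.
z-row update in column y: 0 − (-2/5)·5 = 2.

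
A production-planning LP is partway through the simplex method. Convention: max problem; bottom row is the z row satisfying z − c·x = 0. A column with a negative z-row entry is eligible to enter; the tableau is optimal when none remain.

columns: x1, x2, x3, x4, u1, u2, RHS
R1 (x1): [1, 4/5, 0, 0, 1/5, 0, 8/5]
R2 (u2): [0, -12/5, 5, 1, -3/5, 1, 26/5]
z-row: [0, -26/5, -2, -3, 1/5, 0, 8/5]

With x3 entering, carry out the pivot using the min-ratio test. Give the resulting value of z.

92/25

Ratio test on column x3 — row 1: entry 0 ≤ 0; row 2: (26/5)/5 = 26/25. Minimum is 26/25 at row 2 (u2 leaves); pivot element 5.
Pivot on row 2; the z-row RHS becomes 8/5 − (-2)·(26/25) = 92/25.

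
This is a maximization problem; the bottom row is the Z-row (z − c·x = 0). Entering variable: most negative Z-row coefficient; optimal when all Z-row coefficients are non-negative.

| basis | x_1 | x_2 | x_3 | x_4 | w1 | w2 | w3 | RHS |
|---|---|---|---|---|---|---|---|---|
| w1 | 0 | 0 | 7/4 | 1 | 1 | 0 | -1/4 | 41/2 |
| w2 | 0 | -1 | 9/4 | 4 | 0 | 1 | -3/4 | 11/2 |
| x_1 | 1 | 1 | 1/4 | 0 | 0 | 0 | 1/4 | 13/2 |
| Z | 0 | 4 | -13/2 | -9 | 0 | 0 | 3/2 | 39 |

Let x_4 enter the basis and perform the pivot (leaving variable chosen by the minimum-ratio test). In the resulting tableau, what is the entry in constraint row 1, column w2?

-1/4

Ratio test on column x_4 — row 1: (41/2)/1 = 41/2; row 2: (11/2)/4 = 11/8; row 3: entry 0 ≤ 0. Minimum is 11/8 at row 2 (w2 leaves); pivot element 4.
Divide row 2 by 4; eliminate column x_4 from the other rows.
Row 1 update in column w2: 0 − 1·(1/4) = -1/4.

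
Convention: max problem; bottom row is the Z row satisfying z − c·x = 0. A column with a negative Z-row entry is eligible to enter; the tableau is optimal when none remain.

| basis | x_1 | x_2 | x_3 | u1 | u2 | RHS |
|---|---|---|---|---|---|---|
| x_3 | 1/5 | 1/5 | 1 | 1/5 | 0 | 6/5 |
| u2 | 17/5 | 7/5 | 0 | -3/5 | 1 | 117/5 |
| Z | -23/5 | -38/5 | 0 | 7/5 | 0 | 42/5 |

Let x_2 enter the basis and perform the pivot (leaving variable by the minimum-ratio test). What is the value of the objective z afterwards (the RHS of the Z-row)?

Ratio test on column x_2 — row 1: (6/5)/(1/5) = 6; row 2: (117/5)/(7/5) = 117/7. Minimum is 6 at row 1 (x_3 leaves); pivot element 1/5.
Pivot on row 1; the Z-row RHS becomes 42/5 − (-38/5)·6 = 54.

54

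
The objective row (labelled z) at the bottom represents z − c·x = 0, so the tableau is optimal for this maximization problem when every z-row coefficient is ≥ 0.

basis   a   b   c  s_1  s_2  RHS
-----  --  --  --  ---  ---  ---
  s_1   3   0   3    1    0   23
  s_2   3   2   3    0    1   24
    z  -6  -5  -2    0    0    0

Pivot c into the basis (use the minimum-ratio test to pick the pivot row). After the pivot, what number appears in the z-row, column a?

-4

Ratio test on column c — row 1: 23/3 = 23/3; row 2: 24/3 = 8. Minimum is 23/3 at row 1 (s_1 leaves); pivot element 3.
Divide row 1 by 3; eliminate column c from the other rows.
z-row update in column a: -6 − (-2)·1 = -4.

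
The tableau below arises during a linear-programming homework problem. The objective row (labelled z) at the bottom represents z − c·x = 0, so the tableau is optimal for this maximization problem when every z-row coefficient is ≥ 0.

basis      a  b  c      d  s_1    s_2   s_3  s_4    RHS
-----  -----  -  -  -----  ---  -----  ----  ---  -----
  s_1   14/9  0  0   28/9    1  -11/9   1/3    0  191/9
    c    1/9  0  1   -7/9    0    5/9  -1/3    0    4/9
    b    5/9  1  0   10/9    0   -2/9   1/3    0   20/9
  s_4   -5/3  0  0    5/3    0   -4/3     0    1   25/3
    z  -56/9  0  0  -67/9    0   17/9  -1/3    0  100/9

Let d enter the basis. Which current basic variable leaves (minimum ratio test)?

Column d entries and ratios — s_1: (191/9)/(28/9) = 191/28; c: -7/9 ≤ 0, skip; b: (20/9)/(10/9) = 2; s_4: (25/3)/(5/3) = 5.
Smallest ratio is 2 in the row of b, so b leaves.

b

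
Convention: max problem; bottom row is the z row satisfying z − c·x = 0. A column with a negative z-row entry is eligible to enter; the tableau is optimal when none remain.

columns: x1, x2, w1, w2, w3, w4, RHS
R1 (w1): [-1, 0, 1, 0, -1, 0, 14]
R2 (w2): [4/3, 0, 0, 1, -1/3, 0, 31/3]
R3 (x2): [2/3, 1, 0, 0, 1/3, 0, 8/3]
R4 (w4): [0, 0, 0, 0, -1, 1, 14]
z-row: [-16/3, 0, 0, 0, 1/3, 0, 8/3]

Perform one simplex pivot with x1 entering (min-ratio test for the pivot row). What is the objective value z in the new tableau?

Ratio test on column x1 — row 1: entry -1 ≤ 0; row 2: (31/3)/(4/3) = 31/4; row 3: (8/3)/(2/3) = 4; row 4: entry 0 ≤ 0. Minimum is 4 at row 3 (x2 leaves); pivot element 2/3.
Pivot on row 3; the z-row RHS becomes 8/3 − (-16/3)·4 = 24.

24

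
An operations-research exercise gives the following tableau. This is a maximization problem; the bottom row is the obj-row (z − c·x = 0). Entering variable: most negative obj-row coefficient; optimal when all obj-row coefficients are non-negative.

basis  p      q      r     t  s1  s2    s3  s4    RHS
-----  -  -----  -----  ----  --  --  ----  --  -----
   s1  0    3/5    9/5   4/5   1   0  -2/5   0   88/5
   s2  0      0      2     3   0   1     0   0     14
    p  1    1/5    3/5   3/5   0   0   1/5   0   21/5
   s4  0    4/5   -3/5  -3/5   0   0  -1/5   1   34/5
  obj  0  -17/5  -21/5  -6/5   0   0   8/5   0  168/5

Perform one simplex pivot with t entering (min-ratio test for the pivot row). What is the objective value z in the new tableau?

196/5

Ratio test on column t — row 1: (88/5)/(4/5) = 22; row 2: 14/3 = 14/3; row 3: (21/5)/(3/5) = 7; row 4: entry -3/5 ≤ 0. Minimum is 14/3 at row 2 (s2 leaves); pivot element 3.
Pivot on row 2; the obj-row RHS becomes 168/5 − (-6/5)·(14/3) = 196/5.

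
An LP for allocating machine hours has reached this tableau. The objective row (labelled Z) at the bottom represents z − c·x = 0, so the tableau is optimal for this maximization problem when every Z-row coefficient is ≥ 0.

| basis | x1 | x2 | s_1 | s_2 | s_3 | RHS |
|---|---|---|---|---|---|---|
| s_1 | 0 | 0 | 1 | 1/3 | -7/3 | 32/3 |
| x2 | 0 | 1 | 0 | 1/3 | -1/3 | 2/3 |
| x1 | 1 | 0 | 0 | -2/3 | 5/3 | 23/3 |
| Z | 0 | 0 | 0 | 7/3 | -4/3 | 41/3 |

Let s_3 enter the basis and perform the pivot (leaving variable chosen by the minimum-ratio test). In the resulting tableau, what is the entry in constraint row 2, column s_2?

Ratio test on column s_3 — row 1: entry -7/3 ≤ 0; row 2: entry -1/3 ≤ 0; row 3: (23/3)/(5/3) = 23/5. Minimum is 23/5 at row 3 (x1 leaves); pivot element 5/3.
Divide row 3 by 5/3; eliminate column s_3 from the other rows.
Row 2 update in column s_2: 1/3 − (-1/3)·(-2/5) = 1/5.

1/5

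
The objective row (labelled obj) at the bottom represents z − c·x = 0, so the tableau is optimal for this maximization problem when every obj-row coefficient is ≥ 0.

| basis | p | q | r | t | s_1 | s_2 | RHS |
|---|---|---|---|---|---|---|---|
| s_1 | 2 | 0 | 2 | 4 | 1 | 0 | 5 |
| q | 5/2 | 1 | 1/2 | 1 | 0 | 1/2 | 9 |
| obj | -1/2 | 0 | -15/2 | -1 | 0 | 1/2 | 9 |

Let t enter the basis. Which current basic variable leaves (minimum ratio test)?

s_1

Column t entries and ratios — s_1: 5/4 = 5/4; q: 9/1 = 9.
Smallest ratio is 5/4 in the row of s_1, so s_1 leaves.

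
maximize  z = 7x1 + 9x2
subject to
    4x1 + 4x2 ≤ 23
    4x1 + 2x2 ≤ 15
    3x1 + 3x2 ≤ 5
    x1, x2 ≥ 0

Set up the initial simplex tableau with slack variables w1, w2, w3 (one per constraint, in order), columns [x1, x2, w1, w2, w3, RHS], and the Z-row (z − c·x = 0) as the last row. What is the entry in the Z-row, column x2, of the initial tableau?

The Z-row carries the negated objective coefficients: the x2 entry is -9.

-9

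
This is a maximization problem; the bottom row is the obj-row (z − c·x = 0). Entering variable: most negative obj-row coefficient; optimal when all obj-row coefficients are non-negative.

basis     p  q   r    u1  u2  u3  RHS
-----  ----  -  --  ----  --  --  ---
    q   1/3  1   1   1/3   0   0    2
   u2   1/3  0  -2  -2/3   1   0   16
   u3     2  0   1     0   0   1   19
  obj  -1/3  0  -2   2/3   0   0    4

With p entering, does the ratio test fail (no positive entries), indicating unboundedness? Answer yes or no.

no

Column p has positive entries in row(s) 1, 2, 3, so the ratio test bounds it — not unbounded.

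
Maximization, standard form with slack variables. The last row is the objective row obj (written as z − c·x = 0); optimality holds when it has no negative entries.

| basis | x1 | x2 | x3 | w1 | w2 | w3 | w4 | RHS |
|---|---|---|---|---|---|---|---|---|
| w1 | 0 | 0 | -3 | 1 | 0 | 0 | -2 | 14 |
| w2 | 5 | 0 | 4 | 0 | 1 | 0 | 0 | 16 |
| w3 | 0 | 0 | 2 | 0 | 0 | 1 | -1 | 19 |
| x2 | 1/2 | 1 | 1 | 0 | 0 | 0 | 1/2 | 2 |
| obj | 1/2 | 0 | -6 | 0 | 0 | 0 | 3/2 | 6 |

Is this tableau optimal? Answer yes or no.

no

The obj-row has a negative entry -6 in column x3, so it is not optimal.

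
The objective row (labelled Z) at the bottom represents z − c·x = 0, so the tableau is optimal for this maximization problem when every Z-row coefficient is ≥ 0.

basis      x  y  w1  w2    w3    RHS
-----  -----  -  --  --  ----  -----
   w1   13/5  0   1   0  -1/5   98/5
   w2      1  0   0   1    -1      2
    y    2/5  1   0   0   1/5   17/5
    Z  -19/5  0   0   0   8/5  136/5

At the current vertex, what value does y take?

17/5

y is basic (row 3); its value is the RHS of that row, 17/5.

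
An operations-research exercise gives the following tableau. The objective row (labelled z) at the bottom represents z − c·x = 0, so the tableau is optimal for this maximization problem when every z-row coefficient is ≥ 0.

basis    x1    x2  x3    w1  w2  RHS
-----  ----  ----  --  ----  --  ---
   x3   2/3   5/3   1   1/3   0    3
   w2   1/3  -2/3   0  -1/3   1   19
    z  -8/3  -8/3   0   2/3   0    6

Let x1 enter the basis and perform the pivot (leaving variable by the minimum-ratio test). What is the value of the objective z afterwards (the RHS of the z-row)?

Ratio test on column x1 — row 1: 3/(2/3) = 9/2; row 2: 19/(1/3) = 57. Minimum is 9/2 at row 1 (x3 leaves); pivot element 2/3.
Pivot on row 1; the z-row RHS becomes 6 − (-8/3)·(9/2) = 18.

18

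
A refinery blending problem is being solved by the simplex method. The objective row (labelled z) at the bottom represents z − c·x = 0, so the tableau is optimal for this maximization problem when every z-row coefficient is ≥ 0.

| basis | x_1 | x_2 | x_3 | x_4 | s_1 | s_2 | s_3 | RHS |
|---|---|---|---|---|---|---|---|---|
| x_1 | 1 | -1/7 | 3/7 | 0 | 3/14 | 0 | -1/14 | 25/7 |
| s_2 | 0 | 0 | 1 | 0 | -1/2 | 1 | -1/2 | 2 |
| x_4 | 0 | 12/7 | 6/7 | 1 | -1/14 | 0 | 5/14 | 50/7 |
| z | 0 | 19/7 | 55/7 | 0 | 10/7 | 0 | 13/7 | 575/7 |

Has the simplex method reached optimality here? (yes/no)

Every z-row coefficient is ≥ 0, so the tableau is optimal.

yes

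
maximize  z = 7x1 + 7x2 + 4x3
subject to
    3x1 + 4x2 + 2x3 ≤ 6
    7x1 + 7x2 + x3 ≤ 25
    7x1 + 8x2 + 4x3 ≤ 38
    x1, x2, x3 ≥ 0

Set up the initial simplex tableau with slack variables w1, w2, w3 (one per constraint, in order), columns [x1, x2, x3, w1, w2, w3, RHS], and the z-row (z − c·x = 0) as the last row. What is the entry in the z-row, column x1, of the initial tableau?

The z-row carries the negated objective coefficients: the x1 entry is -7.

-7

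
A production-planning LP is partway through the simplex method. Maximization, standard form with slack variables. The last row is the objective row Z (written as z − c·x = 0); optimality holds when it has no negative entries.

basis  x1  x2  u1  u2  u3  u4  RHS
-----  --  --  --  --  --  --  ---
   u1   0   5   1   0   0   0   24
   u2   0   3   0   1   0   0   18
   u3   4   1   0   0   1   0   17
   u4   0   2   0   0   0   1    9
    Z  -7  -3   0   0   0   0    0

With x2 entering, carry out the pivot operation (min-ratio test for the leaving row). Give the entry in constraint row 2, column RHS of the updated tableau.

Ratio test on column x2 — row 1: 24/5 = 24/5; row 2: 18/3 = 6; row 3: 17/1 = 17; row 4: 9/2 = 9/2. Minimum is 9/2 at row 4 (u4 leaves); pivot element 2.
Divide row 4 by 2; eliminate column x2 from the other rows.
Row 2 update in column RHS: 18 − 3·(9/2) = 9/2.

9/2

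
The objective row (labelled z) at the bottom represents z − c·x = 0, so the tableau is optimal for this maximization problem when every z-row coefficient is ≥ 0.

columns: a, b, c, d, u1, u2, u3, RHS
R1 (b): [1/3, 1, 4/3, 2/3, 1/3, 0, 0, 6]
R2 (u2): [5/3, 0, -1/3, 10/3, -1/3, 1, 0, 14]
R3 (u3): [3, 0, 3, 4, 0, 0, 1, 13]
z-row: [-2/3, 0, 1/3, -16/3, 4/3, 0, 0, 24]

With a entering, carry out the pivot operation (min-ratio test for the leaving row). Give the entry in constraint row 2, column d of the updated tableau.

10/9

Ratio test on column a — row 1: 6/(1/3) = 18; row 2: 14/(5/3) = 42/5; row 3: 13/3 = 13/3. Minimum is 13/3 at row 3 (u3 leaves); pivot element 3.
Divide row 3 by 3; eliminate column a from the other rows.
Row 2 update in column d: 10/3 − (5/3)·(4/3) = 10/9.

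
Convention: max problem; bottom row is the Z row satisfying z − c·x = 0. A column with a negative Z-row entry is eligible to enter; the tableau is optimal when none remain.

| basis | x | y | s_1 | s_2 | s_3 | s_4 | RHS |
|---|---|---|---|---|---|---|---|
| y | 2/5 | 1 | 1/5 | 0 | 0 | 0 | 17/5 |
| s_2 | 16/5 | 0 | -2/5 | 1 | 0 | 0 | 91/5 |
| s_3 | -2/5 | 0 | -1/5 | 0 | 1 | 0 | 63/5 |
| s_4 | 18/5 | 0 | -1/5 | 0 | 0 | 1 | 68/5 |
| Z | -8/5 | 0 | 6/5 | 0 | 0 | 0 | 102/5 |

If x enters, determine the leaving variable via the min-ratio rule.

Column x entries and ratios — y: (17/5)/(2/5) = 17/2; s_2: (91/5)/(16/5) = 91/16; s_3: -2/5 ≤ 0, skip; s_4: (68/5)/(18/5) = 34/9.
Smallest ratio is 34/9 in the row of s_4, so s_4 leaves.

s_4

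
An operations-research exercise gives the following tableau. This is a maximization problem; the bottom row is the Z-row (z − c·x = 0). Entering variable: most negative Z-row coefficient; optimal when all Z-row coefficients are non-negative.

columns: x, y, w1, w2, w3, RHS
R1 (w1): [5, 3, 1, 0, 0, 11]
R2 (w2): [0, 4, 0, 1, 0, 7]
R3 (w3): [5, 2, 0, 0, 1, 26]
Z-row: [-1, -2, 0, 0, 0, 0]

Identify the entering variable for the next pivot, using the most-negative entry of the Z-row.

y

Negative Z-row entries: x: -1, y: -2.
The most negative is -2 in column y, so y enters.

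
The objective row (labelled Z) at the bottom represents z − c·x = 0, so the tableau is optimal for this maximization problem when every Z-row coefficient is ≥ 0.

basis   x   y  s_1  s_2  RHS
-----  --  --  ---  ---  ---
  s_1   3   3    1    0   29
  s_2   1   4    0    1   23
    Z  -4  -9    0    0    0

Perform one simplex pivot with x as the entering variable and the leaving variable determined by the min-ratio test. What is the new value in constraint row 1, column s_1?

1/3

Ratio test on column x — row 1: 29/3 = 29/3; row 2: 23/1 = 23. Minimum is 29/3 at row 1 (s_1 leaves); pivot element 3.
Divide row 1 by 3; eliminate column x from the other rows.
In the new row 1, the s_1 entry is the old entry divided by the pivot: 1/3 = 1/3.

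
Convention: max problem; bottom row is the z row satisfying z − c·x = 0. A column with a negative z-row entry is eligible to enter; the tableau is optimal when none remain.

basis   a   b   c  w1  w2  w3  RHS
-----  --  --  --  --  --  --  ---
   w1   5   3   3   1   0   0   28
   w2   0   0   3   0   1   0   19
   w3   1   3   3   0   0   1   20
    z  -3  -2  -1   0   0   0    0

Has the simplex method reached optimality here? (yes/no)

no

The z-row has a negative entry -3 in column a, so it is not optimal.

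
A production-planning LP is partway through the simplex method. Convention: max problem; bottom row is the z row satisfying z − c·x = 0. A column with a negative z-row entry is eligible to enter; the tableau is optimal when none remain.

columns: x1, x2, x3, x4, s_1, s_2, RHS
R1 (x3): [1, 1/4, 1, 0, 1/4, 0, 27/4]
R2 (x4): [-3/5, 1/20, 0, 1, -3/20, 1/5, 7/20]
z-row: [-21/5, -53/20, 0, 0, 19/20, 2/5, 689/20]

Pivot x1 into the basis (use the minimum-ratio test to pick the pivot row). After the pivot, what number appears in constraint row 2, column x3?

Ratio test on column x1 — row 1: (27/4)/1 = 27/4; row 2: entry -3/5 ≤ 0. Minimum is 27/4 at row 1 (x3 leaves); pivot element 1.
Divide row 1 by 1; eliminate column x1 from the other rows.
Row 2 update in column x3: 0 − (-3/5)·1 = 3/5.

3/5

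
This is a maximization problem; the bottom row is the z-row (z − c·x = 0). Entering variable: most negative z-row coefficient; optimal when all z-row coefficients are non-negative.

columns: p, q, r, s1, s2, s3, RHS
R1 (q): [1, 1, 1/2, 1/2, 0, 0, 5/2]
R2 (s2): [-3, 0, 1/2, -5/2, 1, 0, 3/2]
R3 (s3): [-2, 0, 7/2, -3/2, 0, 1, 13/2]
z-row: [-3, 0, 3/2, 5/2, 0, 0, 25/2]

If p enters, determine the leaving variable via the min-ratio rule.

q

Column p entries and ratios — q: (5/2)/1 = 5/2; s2: -3 ≤ 0, skip; s3: -2 ≤ 0, skip.
Smallest ratio is 5/2 in the row of q, so q leaves.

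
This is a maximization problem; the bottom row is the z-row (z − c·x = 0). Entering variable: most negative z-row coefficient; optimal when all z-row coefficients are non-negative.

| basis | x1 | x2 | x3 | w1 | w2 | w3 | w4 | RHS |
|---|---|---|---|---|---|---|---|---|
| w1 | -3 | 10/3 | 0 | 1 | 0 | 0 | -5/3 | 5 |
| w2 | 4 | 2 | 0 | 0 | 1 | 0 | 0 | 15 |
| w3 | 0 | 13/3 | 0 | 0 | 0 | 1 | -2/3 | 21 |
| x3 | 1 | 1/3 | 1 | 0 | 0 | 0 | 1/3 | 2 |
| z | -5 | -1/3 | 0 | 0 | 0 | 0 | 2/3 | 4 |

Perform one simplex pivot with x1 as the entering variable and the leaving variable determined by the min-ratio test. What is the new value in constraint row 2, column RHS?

Ratio test on column x1 — row 1: entry -3 ≤ 0; row 2: 15/4 = 15/4; row 3: entry 0 ≤ 0; row 4: 2/1 = 2. Minimum is 2 at row 4 (x3 leaves); pivot element 1.
Divide row 4 by 1; eliminate column x1 from the other rows.
Row 2 update in column RHS: 15 − 4·2 = 7.

7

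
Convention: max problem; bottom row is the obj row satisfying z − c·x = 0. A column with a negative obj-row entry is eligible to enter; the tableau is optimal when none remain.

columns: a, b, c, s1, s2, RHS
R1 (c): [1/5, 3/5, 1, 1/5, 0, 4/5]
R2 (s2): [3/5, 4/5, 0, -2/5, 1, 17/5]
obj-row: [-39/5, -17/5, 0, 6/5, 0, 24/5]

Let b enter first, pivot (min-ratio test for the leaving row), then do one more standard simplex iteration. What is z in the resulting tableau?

Ratio test on column b — row 1: (4/5)/(3/5) = 4/3; row 2: (17/5)/(4/5) = 17/4. Minimum is 4/3 at row 1 (c leaves); pivot element 3/5.
Pivot on row 1; the obj-row RHS becomes 24/5 − (-17/5)·(4/3) = 28/3.
Next entering variable (most negative obj-row entry -20/3): a.
Ratio test on column a — row 1: (4/3)/(1/3) = 4; row 2: (7/3)/(1/3) = 7. Minimum is 4 at row 1 (b leaves); pivot element 1/3.
After the second pivot the obj-row RHS is 28/3 − (-20/3)·4 = 36.

36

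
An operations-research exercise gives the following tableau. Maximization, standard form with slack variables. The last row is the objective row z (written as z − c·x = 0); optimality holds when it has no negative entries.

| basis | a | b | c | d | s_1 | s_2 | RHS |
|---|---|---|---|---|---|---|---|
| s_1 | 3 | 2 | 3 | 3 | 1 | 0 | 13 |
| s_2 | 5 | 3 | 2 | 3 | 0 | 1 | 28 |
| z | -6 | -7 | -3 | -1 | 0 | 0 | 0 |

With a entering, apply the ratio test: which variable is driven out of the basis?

s_1

Column a entries and ratios — s_1: 13/3 = 13/3; s_2: 28/5 = 28/5.
Smallest ratio is 13/3 in the row of s_1, so s_1 leaves.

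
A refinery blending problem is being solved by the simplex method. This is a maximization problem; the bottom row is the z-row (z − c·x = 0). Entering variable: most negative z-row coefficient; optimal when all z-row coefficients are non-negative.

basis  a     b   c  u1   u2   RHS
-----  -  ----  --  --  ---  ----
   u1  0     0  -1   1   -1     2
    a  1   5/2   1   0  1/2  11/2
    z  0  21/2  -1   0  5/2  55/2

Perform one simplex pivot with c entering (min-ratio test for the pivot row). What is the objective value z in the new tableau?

Ratio test on column c — row 1: entry -1 ≤ 0; row 2: (11/2)/1 = 11/2. Minimum is 11/2 at row 2 (a leaves); pivot element 1.
Pivot on row 2; the z-row RHS becomes 55/2 − (-1)·(11/2) = 33.

33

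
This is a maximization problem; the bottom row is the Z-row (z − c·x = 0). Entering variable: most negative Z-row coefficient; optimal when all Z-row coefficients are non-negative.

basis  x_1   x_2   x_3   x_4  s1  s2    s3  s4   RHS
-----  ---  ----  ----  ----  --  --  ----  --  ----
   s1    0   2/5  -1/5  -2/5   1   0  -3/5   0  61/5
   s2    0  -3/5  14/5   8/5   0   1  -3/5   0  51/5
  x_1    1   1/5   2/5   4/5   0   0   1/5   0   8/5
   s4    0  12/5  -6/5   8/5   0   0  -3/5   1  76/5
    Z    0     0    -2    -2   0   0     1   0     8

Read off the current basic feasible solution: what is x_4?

x_4 is not in the basis, so in the current basic feasible solution x_4 = 0.

0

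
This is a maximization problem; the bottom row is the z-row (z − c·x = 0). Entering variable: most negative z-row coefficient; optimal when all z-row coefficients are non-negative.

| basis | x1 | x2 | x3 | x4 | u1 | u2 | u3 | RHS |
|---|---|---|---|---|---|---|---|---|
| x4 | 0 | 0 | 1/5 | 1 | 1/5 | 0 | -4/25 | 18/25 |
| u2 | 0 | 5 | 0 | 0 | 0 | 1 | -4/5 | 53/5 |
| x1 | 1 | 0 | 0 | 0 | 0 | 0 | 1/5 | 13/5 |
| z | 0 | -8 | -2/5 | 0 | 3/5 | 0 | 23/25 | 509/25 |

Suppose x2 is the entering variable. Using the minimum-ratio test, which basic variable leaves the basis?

u2

Column x2 entries and ratios — x4: 0 ≤ 0, skip; u2: (53/5)/5 = 53/25; x1: 0 ≤ 0, skip.
Smallest ratio is 53/25 in the row of u2, so u2 leaves.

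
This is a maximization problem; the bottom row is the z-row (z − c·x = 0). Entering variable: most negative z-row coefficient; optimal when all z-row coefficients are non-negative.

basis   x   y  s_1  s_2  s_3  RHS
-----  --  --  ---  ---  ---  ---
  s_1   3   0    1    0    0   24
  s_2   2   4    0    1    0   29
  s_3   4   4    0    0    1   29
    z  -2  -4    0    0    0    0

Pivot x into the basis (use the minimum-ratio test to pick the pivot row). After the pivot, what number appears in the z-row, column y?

-2

Ratio test on column x — row 1: 24/3 = 8; row 2: 29/2 = 29/2; row 3: 29/4 = 29/4. Minimum is 29/4 at row 3 (s_3 leaves); pivot element 4.
Divide row 3 by 4; eliminate column x from the other rows.
z-row update in column y: -4 − (-2)·1 = -2.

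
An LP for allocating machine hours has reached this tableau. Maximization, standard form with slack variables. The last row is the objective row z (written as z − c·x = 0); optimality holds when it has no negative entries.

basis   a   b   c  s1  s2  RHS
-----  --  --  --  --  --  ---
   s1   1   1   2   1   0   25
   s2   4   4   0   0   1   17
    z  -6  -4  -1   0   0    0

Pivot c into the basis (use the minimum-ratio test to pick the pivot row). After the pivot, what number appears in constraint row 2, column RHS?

17

Ratio test on column c — row 1: 25/2 = 25/2; row 2: entry 0 ≤ 0. Minimum is 25/2 at row 1 (s1 leaves); pivot element 2.
Divide row 1 by 2; eliminate column c from the other rows.
Row 2 update in column RHS: 17 − 0·(25/2) = 17.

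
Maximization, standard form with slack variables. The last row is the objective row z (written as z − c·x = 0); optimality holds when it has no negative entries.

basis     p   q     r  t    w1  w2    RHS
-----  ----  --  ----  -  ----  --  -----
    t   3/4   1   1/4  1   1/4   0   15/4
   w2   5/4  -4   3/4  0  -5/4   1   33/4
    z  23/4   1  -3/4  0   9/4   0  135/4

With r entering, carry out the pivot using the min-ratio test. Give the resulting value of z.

Ratio test on column r — row 1: (15/4)/(1/4) = 15; row 2: (33/4)/(3/4) = 11. Minimum is 11 at row 2 (w2 leaves); pivot element 3/4.
Pivot on row 2; the z-row RHS becomes 135/4 − (-3/4)·11 = 42.

42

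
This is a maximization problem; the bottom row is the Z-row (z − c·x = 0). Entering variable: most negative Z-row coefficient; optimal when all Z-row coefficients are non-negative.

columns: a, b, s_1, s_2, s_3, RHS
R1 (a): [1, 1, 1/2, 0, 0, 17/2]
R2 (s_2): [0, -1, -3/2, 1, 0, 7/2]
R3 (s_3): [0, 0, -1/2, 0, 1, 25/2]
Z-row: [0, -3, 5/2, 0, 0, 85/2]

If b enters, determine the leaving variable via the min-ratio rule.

a

Column b entries and ratios — a: (17/2)/1 = 17/2; s_2: -1 ≤ 0, skip; s_3: 0 ≤ 0, skip.
Smallest ratio is 17/2 in the row of a, so a leaves.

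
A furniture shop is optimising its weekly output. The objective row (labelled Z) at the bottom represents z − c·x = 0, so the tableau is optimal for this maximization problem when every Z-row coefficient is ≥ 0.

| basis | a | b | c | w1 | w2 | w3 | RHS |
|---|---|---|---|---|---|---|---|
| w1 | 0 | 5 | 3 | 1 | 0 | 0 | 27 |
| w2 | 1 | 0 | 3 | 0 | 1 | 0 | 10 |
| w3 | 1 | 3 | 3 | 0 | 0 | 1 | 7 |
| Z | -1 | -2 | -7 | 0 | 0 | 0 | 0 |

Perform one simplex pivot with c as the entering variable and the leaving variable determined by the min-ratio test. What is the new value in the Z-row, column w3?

Ratio test on column c — row 1: 27/3 = 9; row 2: 10/3 = 10/3; row 3: 7/3 = 7/3. Minimum is 7/3 at row 3 (w3 leaves); pivot element 3.
Divide row 3 by 3; eliminate column c from the other rows.
Z-row update in column w3: 0 − (-7)·(1/3) = 7/3.

7/3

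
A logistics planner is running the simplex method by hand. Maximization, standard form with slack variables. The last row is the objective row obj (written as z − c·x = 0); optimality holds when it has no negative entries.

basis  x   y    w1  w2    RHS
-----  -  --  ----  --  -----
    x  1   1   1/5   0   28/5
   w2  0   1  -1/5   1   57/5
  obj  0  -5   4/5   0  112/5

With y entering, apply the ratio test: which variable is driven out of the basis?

x

Column y entries and ratios — x: (28/5)/1 = 28/5; w2: (57/5)/1 = 57/5.
Smallest ratio is 28/5 in the row of x, so x leaves.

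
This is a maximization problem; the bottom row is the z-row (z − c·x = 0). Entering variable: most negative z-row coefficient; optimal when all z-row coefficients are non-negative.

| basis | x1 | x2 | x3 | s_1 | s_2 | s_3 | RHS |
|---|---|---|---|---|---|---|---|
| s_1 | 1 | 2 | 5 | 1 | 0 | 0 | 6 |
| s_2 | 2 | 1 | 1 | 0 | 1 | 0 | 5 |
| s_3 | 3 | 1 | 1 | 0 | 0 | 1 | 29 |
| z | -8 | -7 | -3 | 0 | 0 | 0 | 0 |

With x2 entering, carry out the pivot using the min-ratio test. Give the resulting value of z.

Ratio test on column x2 — row 1: 6/2 = 3; row 2: 5/1 = 5; row 3: 29/1 = 29. Minimum is 3 at row 1 (s_1 leaves); pivot element 2.
Pivot on row 1; the z-row RHS becomes 0 − (-7)·3 = 21.

21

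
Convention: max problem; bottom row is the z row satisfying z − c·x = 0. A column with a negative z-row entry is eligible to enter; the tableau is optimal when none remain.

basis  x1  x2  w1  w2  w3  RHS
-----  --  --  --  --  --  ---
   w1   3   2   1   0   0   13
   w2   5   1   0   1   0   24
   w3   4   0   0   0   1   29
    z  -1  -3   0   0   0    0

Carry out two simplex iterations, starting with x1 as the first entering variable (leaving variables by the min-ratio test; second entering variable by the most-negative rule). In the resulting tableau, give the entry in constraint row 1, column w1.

Ratio test on column x1 — row 1: 13/3 = 13/3; row 2: 24/5 = 24/5; row 3: 29/4 = 29/4. Minimum is 13/3 at row 1 (w1 leaves); pivot element 3.
Divide row 1 by 3; eliminate column x1 from the other rows.
Second iteration: most negative z-row entry is -7/3 in column x2, so x2 enters.
Ratio test on column x2 — row 1: (13/3)/(2/3) = 13/2; row 2: entry -7/3 ≤ 0; row 3: entry -8/3 ≤ 0. Minimum is 13/2 at row 1 (x1 leaves); pivot element 2/3.
Divide row 1 by 2/3; eliminate column x2 from the other rows.
After both pivots, the entry at constraint row 1, column w1 is 1/2.

1/2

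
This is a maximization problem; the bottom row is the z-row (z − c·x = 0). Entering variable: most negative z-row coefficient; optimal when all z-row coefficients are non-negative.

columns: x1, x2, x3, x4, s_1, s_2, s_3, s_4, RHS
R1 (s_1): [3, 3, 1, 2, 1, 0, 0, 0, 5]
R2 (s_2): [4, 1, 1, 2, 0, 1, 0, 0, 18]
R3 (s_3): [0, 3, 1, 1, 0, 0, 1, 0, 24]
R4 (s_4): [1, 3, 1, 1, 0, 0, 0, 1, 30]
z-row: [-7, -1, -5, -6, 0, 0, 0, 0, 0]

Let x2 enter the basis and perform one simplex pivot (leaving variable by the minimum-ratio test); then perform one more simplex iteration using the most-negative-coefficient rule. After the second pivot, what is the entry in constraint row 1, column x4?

Ratio test on column x2 — row 1: 5/3 = 5/3; row 2: 18/1 = 18; row 3: 24/3 = 8; row 4: 30/3 = 10. Minimum is 5/3 at row 1 (s_1 leaves); pivot element 3.
Divide row 1 by 3; eliminate column x2 from the other rows.
Second iteration: most negative z-row entry is -6 in column x1, so x1 enters.
Ratio test on column x1 — row 1: (5/3)/1 = 5/3; row 2: (49/3)/3 = 49/9; row 3: entry -3 ≤ 0; row 4: entry -2 ≤ 0. Minimum is 5/3 at row 1 (x2 leaves); pivot element 1.
Divide row 1 by 1; eliminate column x1 from the other rows.
After both pivots, the entry at constraint row 1, column x4 is 2/3.

2/3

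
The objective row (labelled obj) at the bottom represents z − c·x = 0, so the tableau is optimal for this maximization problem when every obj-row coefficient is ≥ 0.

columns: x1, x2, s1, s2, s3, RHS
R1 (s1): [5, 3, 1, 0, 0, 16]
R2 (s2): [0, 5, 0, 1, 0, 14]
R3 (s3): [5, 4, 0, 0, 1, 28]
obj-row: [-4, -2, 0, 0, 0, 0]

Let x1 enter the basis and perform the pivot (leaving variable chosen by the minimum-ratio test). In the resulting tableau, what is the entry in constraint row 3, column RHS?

12

Ratio test on column x1 — row 1: 16/5 = 16/5; row 2: entry 0 ≤ 0; row 3: 28/5 = 28/5. Minimum is 16/5 at row 1 (s1 leaves); pivot element 5.
Divide row 1 by 5; eliminate column x1 from the other rows.
Row 3 update in column RHS: 28 − 5·(16/5) = 12.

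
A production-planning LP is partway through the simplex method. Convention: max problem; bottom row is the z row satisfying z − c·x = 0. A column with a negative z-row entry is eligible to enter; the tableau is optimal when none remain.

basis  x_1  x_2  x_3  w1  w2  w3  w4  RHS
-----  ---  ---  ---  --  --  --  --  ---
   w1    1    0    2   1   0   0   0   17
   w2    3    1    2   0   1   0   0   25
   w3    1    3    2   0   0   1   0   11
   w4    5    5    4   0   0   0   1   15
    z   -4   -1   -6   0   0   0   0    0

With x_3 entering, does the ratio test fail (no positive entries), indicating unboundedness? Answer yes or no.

Column x_3 has positive entries in row(s) 1, 2, 3, 4, so the ratio test bounds it — not unbounded.

no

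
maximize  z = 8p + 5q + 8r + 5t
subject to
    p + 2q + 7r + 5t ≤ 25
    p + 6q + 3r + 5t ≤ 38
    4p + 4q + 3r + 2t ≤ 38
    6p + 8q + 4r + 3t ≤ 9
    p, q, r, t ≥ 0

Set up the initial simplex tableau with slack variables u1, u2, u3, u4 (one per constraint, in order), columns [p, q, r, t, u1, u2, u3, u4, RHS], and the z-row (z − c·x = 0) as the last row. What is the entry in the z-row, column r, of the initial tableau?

The z-row carries the negated objective coefficients: the r entry is -8.

-8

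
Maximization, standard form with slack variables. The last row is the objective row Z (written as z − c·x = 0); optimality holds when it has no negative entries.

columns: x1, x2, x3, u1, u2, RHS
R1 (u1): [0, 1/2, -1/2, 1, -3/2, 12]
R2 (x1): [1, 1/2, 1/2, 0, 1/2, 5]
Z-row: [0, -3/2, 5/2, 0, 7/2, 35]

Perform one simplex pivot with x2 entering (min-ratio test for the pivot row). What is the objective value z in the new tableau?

Ratio test on column x2 — row 1: 12/(1/2) = 24; row 2: 5/(1/2) = 10. Minimum is 10 at row 2 (x1 leaves); pivot element 1/2.
Pivot on row 2; the Z-row RHS becomes 35 − (-3/2)·10 = 50.

50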